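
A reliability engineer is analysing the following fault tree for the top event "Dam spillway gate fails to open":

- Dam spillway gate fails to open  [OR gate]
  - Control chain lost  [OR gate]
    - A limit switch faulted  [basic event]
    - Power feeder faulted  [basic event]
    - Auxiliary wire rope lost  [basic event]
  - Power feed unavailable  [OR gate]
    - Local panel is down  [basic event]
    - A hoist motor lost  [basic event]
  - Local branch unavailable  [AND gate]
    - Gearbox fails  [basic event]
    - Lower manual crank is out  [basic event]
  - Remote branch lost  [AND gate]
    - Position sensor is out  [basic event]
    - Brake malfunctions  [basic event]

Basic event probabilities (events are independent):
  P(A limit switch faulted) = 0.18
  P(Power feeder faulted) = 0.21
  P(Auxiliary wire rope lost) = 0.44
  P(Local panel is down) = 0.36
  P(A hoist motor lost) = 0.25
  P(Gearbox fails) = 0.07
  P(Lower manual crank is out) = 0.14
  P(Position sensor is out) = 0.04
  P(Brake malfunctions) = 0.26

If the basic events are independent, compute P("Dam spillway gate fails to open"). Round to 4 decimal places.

0.8294

P(Control chain lost) [OR] = 1 − (1−0.18) × (1−0.21) × (1−0.44) = 0.637232
P(Power feed unavailable) [OR] = 1 − (1−0.36) × (1−0.25) = 0.520000
P(Local branch unavailable) [AND] = 0.07 × 0.14 = 0.009800
P(Remote branch lost) [AND] = 0.04 × 0.26 = 0.010400
P(Dam spillway gate fails to open) [OR] = 1 − (1−0.637232) × (1−0.520000) × (1−0.009800) × (1−0.010400) = 0.829371
Rounded to 4 decimal places: P(Dam spillway gate fails to open) ≈ 0.8294.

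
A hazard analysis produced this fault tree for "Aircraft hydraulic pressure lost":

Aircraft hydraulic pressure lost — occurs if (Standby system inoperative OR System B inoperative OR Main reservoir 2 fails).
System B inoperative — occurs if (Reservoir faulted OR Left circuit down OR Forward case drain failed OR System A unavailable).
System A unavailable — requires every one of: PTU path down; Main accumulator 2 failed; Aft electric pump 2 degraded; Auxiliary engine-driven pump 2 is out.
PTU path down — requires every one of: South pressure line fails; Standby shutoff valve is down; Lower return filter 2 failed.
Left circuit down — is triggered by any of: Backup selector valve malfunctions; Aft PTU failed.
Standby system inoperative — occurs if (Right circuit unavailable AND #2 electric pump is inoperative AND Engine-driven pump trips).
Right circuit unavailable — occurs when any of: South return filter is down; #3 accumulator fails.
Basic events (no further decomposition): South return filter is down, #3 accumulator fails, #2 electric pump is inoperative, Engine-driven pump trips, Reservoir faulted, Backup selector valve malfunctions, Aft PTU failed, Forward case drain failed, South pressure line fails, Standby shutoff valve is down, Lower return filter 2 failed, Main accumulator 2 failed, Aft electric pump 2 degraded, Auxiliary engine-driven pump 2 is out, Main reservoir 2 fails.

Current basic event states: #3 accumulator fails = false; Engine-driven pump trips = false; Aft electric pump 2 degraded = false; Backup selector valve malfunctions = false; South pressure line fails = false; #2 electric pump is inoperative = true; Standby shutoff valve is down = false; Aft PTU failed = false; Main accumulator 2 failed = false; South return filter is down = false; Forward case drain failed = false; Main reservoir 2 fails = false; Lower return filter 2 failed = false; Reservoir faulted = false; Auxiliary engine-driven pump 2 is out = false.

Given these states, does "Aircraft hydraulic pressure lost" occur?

Right circuit unavailable [OR]: South return filter is down=not, #3 accumulator fails=not → no input occurs → does not occur.
Standby system inoperative [AND]: Right circuit unavailable=not, #2 electric pump is inoperative=occurs, Engine-driven pump trips=not → not all inputs occur → does not occur.
Left circuit down [OR]: Backup selector valve malfunctions=not, Aft PTU failed=not → no input occurs → does not occur.
PTU path down [AND]: South pressure line fails=not, Standby shutoff valve is down=not, Lower return filter 2 failed=not → not all inputs occur → does not occur.
System A unavailable [AND]: PTU path down=not, Main accumulator 2 failed=not, Aft electric pump 2 degraded=not, Auxiliary engine-driven pump 2 is out=not → not all inputs occur → does not occur.
System B inoperative [OR]: Reservoir faulted=not, Left circuit down=not, Forward case drain failed=not, System A unavailable=not → no input occurs → does not occur.
Aircraft hydraulic pressure lost [OR]: Standby system inoperative=not, System B inoperative=not, Main reservoir 2 fails=not → no input occurs → does not occur.

No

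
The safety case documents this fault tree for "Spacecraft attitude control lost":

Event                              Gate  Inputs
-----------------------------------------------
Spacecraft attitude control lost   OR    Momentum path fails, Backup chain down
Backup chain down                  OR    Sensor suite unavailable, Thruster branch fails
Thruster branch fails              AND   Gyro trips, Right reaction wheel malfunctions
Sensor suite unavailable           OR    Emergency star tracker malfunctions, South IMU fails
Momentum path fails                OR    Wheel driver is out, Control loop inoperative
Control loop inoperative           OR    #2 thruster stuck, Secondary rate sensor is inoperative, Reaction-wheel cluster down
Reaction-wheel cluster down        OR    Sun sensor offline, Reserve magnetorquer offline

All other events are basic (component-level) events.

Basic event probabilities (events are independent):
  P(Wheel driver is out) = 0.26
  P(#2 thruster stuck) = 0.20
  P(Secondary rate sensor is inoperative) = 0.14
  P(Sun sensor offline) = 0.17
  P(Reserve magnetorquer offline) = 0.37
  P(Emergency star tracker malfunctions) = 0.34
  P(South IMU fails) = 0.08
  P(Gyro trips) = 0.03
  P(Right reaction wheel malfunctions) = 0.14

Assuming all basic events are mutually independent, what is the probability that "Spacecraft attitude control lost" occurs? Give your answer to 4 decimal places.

P(Reaction-wheel cluster down) [OR] = 1 − (1−0.17) × (1−0.37) = 0.477100
P(Control loop inoperative) [OR] = 1 − (1−0.20) × (1−0.14) × (1−0.477100) = 0.640245
P(Momentum path fails) [OR] = 1 − (1−0.26) × (1−0.640245) = 0.733781
P(Sensor suite unavailable) [OR] = 1 − (1−0.34) × (1−0.08) = 0.392800
P(Thruster branch fails) [AND] = 0.03 × 0.14 = 0.004200
P(Backup chain down) [OR] = 1 − (1−0.392800) × (1−0.004200) = 0.395350
P(Spacecraft attitude control lost) [OR] = 1 − (1−0.733781) × (1−0.395350) = 0.839031
Rounded to 4 decimal places: P(Spacecraft attitude control lost) ≈ 0.8390.

0.8390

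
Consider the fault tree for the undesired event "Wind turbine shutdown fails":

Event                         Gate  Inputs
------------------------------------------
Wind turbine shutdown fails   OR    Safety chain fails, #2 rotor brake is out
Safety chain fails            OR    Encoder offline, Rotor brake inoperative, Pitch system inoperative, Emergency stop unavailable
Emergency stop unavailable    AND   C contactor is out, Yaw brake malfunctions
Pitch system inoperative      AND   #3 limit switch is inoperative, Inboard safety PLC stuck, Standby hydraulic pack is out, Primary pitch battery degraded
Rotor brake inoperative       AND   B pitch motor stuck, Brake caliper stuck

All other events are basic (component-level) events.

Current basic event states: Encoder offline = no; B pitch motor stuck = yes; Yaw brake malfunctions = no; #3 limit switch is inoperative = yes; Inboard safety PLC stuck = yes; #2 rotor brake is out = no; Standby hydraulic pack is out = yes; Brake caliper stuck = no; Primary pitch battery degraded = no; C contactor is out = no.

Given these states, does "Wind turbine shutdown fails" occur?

Rotor brake inoperative [AND]: B pitch motor stuck=occurs, Brake caliper stuck=not → not all inputs occur → does not occur.
Pitch system inoperative [AND]: #3 limit switch is inoperative=occurs, Inboard safety PLC stuck=occurs, Standby hydraulic pack is out=occurs, Primary pitch battery degraded=not → not all inputs occur → does not occur.
Emergency stop unavailable [AND]: C contactor is out=not, Yaw brake malfunctions=not → not all inputs occur → does not occur.
Safety chain fails [OR]: Encoder offline=not, Rotor brake inoperative=not, Pitch system inoperative=not, Emergency stop unavailable=not → no input occurs → does not occur.
Wind turbine shutdown fails [OR]: Safety chain fails=not, #2 rotor brake is out=not → no input occurs → does not occur.

No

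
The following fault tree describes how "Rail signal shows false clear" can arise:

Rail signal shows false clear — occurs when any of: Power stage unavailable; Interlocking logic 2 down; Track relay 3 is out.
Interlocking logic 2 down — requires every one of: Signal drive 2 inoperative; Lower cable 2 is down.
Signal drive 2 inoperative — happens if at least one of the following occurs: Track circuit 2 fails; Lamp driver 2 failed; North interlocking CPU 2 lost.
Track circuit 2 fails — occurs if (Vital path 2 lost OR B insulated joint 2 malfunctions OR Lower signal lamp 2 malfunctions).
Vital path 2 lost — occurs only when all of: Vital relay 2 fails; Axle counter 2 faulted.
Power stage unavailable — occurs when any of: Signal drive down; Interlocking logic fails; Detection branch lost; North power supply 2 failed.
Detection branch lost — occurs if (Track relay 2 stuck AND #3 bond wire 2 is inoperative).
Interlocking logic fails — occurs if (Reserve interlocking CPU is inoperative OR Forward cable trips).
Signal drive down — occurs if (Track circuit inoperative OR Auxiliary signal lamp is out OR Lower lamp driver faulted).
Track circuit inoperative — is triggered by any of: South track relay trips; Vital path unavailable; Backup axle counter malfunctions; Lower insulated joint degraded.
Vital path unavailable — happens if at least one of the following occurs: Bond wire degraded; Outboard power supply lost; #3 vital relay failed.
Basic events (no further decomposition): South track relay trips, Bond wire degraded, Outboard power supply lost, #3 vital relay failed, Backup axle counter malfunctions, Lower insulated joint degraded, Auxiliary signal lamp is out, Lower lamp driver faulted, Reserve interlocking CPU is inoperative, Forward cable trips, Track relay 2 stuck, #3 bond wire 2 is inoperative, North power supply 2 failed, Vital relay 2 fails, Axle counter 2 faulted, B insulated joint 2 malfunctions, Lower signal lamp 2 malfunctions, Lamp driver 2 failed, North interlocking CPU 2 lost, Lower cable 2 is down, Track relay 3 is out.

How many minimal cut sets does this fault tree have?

Vital path unavailable [OR]: union of children's cut sets → 3 cut set(s).
Track circuit inoperative [OR]: union of children's cut sets → 6 cut set(s).
Signal drive down [OR]: union of children's cut sets → 8 cut set(s).
Interlocking logic fails [OR]: union of children's cut sets → 2 cut set(s).
Detection branch lost [AND]: one cut set from each child combined → 1 × 1 = 1 cut set(s).
Power stage unavailable [OR]: union of children's cut sets → 12 cut set(s).
Vital path 2 lost [AND]: one cut set from each child combined → 1 × 1 = 1 cut set(s).
Track circuit 2 fails [OR]: union of children's cut sets → 3 cut set(s).
Signal drive 2 inoperative [OR]: union of children's cut sets → 5 cut set(s).
Interlocking logic 2 down [AND]: one cut set from each child combined → 5 × 1 = 5 cut set(s).
Rail signal shows false clear [OR]: union of children's cut sets → 18 cut set(s).

18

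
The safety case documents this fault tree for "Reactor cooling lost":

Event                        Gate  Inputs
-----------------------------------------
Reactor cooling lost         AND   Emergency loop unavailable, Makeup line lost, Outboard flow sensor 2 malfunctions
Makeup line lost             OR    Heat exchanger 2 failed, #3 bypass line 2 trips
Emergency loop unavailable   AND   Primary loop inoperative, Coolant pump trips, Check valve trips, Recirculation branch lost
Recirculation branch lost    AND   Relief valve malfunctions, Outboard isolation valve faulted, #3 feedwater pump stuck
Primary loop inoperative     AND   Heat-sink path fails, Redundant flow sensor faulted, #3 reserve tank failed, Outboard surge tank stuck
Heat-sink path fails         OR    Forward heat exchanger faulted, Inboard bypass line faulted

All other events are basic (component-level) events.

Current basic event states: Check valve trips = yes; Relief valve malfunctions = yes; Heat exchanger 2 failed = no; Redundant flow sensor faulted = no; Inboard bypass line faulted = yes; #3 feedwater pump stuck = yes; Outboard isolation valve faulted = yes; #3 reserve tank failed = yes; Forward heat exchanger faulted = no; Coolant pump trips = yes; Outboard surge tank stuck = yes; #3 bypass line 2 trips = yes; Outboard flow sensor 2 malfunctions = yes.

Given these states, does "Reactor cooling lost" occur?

No

Heat-sink path fails [OR]: Forward heat exchanger faulted=not, Inboard bypass line faulted=occurs → at least one input occurs → occurs.
Primary loop inoperative [AND]: Heat-sink path fails=occurs, Redundant flow sensor faulted=not, #3 reserve tank failed=occurs, Outboard surge tank stuck=occurs → not all inputs occur → does not occur.
Recirculation branch lost [AND]: Relief valve malfunctions=occurs, Outboard isolation valve faulted=occurs, #3 feedwater pump stuck=occurs → all inputs occur → occurs.
Emergency loop unavailable [AND]: Primary loop inoperative=not, Coolant pump trips=occurs, Check valve trips=occurs, Recirculation branch lost=occurs → not all inputs occur → does not occur.
Makeup line lost [OR]: Heat exchanger 2 failed=not, #3 bypass line 2 trips=occurs → at least one input occurs → occurs.
Reactor cooling lost [AND]: Emergency loop unavailable=not, Makeup line lost=occurs, Outboard flow sensor 2 malfunctions=occurs → not all inputs occur → does not occur.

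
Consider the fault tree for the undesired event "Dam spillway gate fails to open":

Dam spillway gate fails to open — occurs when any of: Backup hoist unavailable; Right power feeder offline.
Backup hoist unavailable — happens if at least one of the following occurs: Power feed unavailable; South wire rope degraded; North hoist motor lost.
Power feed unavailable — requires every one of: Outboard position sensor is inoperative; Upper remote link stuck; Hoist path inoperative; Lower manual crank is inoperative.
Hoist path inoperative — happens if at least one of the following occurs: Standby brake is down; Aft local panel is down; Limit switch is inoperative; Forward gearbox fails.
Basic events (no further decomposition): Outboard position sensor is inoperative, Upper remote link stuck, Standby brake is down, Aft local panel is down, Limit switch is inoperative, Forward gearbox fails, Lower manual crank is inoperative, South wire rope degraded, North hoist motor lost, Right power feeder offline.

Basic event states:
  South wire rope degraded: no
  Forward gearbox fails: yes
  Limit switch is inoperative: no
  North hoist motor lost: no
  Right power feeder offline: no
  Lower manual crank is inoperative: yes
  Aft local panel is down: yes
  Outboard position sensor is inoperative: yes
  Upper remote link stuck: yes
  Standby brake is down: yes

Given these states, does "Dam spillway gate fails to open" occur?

Hoist path inoperative [OR]: Standby brake is down=occurs, Aft local panel is down=occurs, Limit switch is inoperative=not, Forward gearbox fails=occurs → at least one input occurs → occurs.
Power feed unavailable [AND]: Outboard position sensor is inoperative=occurs, Upper remote link stuck=occurs, Hoist path inoperative=occurs, Lower manual crank is inoperative=occurs → all inputs occur → occurs.
Backup hoist unavailable [OR]: Power feed unavailable=occurs, South wire rope degraded=not, North hoist motor lost=not → at least one input occurs → occurs.
Dam spillway gate fails to open [OR]: Backup hoist unavailable=occurs, Right power feeder offline=not → at least one input occurs → occurs.

Yes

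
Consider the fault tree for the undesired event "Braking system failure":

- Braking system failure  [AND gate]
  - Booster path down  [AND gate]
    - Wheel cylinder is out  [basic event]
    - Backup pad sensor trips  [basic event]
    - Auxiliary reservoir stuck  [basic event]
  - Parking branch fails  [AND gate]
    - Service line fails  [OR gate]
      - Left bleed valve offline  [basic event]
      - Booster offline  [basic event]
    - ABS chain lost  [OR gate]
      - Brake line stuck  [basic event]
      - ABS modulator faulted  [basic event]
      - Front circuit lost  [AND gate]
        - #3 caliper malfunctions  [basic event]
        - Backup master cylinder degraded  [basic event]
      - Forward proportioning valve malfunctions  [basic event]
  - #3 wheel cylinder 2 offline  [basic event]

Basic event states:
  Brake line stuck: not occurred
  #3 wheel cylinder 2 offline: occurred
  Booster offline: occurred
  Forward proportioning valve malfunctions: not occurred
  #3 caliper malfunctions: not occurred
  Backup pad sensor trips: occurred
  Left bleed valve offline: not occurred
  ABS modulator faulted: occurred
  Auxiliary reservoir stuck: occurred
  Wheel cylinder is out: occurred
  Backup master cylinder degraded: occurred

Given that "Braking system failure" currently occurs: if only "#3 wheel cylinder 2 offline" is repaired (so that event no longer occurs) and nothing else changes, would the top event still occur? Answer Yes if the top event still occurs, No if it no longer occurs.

Counterfactual: set "#3 wheel cylinder 2 offline" to not occurred.
Booster path down [AND]: Wheel cylinder is out=occurs, Backup pad sensor trips=occurs, Auxiliary reservoir stuck=occurs → all inputs occur → occurs.
Service line fails [OR]: Left bleed valve offline=not, Booster offline=occurs → at least one input occurs → occurs.
Front circuit lost [AND]: #3 caliper malfunctions=not, Backup master cylinder degraded=occurs → not all inputs occur → does not occur.
ABS chain lost [OR]: Brake line stuck=not, ABS modulator faulted=occurs, Front circuit lost=not, Forward proportioning valve malfunctions=not → at least one input occurs → occurs.
Parking branch fails [AND]: Service line fails=occurs, ABS chain lost=occurs → all inputs occur → occurs.
Braking system failure [AND]: Booster path down=occurs, Parking branch fails=occurs, #3 wheel cylinder 2 offline=not → not all inputs occur → does not occur.

No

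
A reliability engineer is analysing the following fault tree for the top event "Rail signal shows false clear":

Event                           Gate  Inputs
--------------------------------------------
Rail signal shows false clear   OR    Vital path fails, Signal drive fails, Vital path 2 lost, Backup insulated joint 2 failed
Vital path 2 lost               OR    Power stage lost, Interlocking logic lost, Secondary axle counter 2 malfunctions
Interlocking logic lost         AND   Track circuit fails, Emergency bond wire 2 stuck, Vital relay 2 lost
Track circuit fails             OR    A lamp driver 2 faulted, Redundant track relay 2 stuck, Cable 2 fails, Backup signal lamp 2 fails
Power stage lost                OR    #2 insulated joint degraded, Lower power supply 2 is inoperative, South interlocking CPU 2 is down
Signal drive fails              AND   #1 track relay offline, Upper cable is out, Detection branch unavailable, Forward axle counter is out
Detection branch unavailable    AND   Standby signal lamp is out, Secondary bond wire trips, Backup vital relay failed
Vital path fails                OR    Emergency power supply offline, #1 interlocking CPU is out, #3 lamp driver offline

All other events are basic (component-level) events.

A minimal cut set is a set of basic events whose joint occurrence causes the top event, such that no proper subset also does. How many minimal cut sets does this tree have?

Vital path fails [OR]: union of children's cut sets → 3 cut set(s).
Detection branch unavailable [AND]: one cut set from each child combined → 1 × 1 × 1 = 1 cut set(s).
Signal drive fails [AND]: one cut set from each child combined → 1 × 1 × 1 × 1 = 1 cut set(s).
Power stage lost [OR]: union of children's cut sets → 3 cut set(s).
Track circuit fails [OR]: union of children's cut sets → 4 cut set(s).
Interlocking logic lost [AND]: one cut set from each child combined → 4 × 1 × 1 = 4 cut set(s).
Vital path 2 lost [OR]: union of children's cut sets → 8 cut set(s).
Rail signal shows false clear [OR]: union of children's cut sets → 13 cut set(s).

13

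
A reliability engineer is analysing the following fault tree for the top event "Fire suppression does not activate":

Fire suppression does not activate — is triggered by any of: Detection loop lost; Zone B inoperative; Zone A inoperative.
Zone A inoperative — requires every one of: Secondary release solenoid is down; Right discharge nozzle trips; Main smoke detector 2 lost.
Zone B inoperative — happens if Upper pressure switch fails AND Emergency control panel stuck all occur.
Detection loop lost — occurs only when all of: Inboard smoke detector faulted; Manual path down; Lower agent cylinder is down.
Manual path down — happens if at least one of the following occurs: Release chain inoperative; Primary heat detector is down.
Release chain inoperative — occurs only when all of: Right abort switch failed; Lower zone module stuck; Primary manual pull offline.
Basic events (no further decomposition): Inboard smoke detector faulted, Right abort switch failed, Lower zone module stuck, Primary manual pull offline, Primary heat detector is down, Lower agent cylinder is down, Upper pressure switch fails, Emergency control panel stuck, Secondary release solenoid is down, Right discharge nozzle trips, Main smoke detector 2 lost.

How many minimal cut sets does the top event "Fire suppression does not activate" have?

4

Release chain inoperative [AND]: one cut set from each child combined → 1 × 1 × 1 = 1 cut set(s).
Manual path down [OR]: union of children's cut sets → 2 cut set(s).
Detection loop lost [AND]: one cut set from each child combined → 1 × 2 × 1 = 2 cut set(s).
Zone B inoperative [AND]: one cut set from each child combined → 1 × 1 = 1 cut set(s).
Zone A inoperative [AND]: one cut set from each child combined → 1 × 1 × 1 = 1 cut set(s).
Fire suppression does not activate [OR]: union of children's cut sets → 4 cut set(s).
Minimal cut sets: {Inboard smoke detector faulted, Lower agent cylinder is down, Lower zone module stuck, Primary manual pull offline, Right abort switch failed}; {Inboard smoke detector faulted, Lower agent cylinder is down, Primary heat detector is down}; {Emergency control panel stuck, Upper pressure switch fails}; {Main smoke detector 2 lost, Right discharge nozzle trips, Secondary release solenoid is down}.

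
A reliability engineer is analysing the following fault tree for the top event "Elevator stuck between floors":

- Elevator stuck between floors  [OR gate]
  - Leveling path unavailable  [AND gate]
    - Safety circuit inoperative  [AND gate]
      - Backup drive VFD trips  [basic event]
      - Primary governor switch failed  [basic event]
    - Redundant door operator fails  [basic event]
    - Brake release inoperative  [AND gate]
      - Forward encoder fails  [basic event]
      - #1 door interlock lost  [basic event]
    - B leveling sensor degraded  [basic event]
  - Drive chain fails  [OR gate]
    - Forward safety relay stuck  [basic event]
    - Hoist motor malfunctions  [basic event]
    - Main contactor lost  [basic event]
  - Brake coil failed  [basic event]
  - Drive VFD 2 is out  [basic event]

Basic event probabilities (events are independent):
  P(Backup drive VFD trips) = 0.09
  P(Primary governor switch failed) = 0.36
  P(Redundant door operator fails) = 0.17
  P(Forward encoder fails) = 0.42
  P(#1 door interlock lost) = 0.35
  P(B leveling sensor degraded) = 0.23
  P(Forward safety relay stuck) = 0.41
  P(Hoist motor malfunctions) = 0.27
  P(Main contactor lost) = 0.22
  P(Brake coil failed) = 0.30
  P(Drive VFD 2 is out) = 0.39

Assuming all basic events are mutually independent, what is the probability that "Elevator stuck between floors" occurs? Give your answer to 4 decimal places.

P(Safety circuit inoperative) [AND] = 0.09 × 0.36 = 0.032400
P(Brake release inoperative) [AND] = 0.42 × 0.35 = 0.147000
P(Leveling path unavailable) [AND] = 0.032400 × 0.17 × 0.147000 × 0.23 = 0.000186
P(Drive chain fails) [OR] = 1 − (1−0.41) × (1−0.27) × (1−0.22) = 0.664054
P(Elevator stuck between floors) [OR] = 1 − (1−0.000186) × (1−0.664054) × (1−0.30) × (1−0.39) = 0.856578
Rounded to 4 decimal places: P(Elevator stuck between floors) ≈ 0.8566.

0.8566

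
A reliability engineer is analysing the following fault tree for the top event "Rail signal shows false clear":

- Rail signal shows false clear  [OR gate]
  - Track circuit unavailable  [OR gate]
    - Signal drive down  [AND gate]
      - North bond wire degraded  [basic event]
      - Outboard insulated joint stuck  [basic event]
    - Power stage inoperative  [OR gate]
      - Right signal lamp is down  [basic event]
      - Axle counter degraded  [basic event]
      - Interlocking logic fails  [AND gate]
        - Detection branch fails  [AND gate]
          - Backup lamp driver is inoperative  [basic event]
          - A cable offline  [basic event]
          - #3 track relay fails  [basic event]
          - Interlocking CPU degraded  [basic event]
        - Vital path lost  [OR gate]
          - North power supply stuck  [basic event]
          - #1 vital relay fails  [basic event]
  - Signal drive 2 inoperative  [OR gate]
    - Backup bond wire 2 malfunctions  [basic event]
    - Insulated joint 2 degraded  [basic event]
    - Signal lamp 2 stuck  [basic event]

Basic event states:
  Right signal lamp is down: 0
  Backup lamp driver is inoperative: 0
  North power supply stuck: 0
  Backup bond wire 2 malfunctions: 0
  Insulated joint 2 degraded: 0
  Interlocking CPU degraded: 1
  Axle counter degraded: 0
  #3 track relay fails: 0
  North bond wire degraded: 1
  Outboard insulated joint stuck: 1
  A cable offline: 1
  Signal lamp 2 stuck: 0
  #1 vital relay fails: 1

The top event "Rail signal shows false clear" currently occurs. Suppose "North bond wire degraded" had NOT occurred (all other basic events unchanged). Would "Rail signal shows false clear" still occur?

No

Counterfactual: set "North bond wire degraded" to not occurred.
Signal drive down [AND]: North bond wire degraded=not, Outboard insulated joint stuck=occurs → not all inputs occur → does not occur.
Detection branch fails [AND]: Backup lamp driver is inoperative=not, A cable offline=occurs, #3 track relay fails=not, Interlocking CPU degraded=occurs → not all inputs occur → does not occur.
Vital path lost [OR]: North power supply stuck=not, #1 vital relay fails=occurs → at least one input occurs → occurs.
Interlocking logic fails [AND]: Detection branch fails=not, Vital path lost=occurs → not all inputs occur → does not occur.
Power stage inoperative [OR]: Right signal lamp is down=not, Axle counter degraded=not, Interlocking logic fails=not → no input occurs → does not occur.
Track circuit unavailable [OR]: Signal drive down=not, Power stage inoperative=not → no input occurs → does not occur.
Signal drive 2 inoperative [OR]: Backup bond wire 2 malfunctions=not, Insulated joint 2 degraded=not, Signal lamp 2 stuck=not → no input occurs → does not occur.
Rail signal shows false clear [OR]: Track circuit unavailable=not, Signal drive 2 inoperative=not → no input occurs → does not occur.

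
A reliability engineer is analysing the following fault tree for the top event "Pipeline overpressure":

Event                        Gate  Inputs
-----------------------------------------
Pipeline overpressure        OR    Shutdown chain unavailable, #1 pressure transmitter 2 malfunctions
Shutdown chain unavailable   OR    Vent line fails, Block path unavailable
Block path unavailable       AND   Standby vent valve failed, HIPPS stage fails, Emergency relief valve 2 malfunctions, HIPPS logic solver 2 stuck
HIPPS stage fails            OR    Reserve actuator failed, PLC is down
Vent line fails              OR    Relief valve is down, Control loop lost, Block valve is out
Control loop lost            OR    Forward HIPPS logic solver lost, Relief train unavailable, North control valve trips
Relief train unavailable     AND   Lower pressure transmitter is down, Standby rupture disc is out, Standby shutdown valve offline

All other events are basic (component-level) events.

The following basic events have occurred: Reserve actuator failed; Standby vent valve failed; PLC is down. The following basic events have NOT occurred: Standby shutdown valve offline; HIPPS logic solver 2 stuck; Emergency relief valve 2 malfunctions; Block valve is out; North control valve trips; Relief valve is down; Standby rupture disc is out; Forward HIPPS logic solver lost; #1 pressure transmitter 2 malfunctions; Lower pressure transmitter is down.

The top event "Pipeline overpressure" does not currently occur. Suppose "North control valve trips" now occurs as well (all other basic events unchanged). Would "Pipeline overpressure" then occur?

Counterfactual: set "North control valve trips" to occurred.
Relief train unavailable [AND]: Lower pressure transmitter is down=not, Standby rupture disc is out=not, Standby shutdown valve offline=not → not all inputs occur → does not occur.
Control loop lost [OR]: Forward HIPPS logic solver lost=not, Relief train unavailable=not, North control valve trips=occurs → at least one input occurs → occurs.
Vent line fails [OR]: Relief valve is down=not, Control loop lost=occurs, Block valve is out=not → at least one input occurs → occurs.
HIPPS stage fails [OR]: Reserve actuator failed=occurs, PLC is down=occurs → at least one input occurs → occurs.
Block path unavailable [AND]: Standby vent valve failed=occurs, HIPPS stage fails=occurs, Emergency relief valve 2 malfunctions=not, HIPPS logic solver 2 stuck=not → not all inputs occur → does not occur.
Shutdown chain unavailable [OR]: Vent line fails=occurs, Block path unavailable=not → at least one input occurs → occurs.
Pipeline overpressure [OR]: Shutdown chain unavailable=occurs, #1 pressure transmitter 2 malfunctions=not → at least one input occurs → occurs.

Yes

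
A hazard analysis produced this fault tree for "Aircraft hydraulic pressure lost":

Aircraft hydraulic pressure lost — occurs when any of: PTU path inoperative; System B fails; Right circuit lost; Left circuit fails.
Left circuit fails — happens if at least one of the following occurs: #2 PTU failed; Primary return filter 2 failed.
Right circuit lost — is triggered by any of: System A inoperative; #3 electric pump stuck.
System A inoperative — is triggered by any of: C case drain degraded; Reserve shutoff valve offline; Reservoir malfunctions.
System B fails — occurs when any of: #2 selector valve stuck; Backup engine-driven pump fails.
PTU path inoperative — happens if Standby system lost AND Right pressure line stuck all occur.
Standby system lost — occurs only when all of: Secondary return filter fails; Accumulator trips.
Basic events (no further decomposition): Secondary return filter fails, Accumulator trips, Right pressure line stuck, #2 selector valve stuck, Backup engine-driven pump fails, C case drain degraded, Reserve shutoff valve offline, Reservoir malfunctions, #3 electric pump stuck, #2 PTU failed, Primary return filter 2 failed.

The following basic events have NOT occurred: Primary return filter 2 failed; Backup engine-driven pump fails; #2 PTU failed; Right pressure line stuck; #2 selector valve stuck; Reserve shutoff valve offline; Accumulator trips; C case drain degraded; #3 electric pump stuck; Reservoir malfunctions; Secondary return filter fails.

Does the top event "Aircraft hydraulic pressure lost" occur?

Standby system lost [AND]: Secondary return filter fails=not, Accumulator trips=not → not all inputs occur → does not occur.
PTU path inoperative [AND]: Standby system lost=not, Right pressure line stuck=not → not all inputs occur → does not occur.
System B fails [OR]: #2 selector valve stuck=not, Backup engine-driven pump fails=not → no input occurs → does not occur.
System A inoperative [OR]: C case drain degraded=not, Reserve shutoff valve offline=not, Reservoir malfunctions=not → no input occurs → does not occur.
Right circuit lost [OR]: System A inoperative=not, #3 electric pump stuck=not → no input occurs → does not occur.
Left circuit fails [OR]: #2 PTU failed=not, Primary return filter 2 failed=not → no input occurs → does not occur.
Aircraft hydraulic pressure lost [OR]: PTU path inoperative=not, System B fails=not, Right circuit lost=not, Left circuit fails=not → no input occurs → does not occur.

No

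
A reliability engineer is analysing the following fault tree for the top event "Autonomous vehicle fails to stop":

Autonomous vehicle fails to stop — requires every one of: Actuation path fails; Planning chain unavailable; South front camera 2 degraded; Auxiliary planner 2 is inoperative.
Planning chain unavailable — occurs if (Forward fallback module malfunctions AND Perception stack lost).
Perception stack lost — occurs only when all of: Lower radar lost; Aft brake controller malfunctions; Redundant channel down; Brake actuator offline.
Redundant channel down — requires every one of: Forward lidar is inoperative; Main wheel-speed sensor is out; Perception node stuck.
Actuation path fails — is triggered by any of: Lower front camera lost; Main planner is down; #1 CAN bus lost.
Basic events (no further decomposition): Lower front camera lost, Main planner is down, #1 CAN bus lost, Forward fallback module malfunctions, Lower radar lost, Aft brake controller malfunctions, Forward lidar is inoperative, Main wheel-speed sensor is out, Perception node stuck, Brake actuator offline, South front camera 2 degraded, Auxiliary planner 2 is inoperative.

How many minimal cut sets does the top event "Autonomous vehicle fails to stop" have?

Actuation path fails [OR]: union of children's cut sets → 3 cut set(s).
Redundant channel down [AND]: one cut set from each child combined → 1 × 1 × 1 = 1 cut set(s).
Perception stack lost [AND]: one cut set from each child combined → 1 × 1 × 1 × 1 = 1 cut set(s).
Planning chain unavailable [AND]: one cut set from each child combined → 1 × 1 = 1 cut set(s).
Autonomous vehicle fails to stop [AND]: one cut set from each child combined → 3 × 1 × 1 × 1 = 3 cut set(s).
Minimal cut sets: {Aft brake controller malfunctions, Auxiliary planner 2 is inoperative, Brake actuator offline, Forward fallback module malfunctions, Forward lidar is inoperative, Lower front camera lost, Lower radar lost, Main wheel-speed sensor is out, Perception node stuck, South front camera 2 degraded}; {Aft brake controller malfunctions, Auxiliary planner 2 is inoperative, Brake actuator offline, Forward fallback module malfunctions, Forward lidar is inoperative, Lower radar lost, Main planner is down, Main wheel-speed sensor is out, Perception node stuck, South front camera 2 degraded}; {#1 CAN bus lost, Aft brake controller malfunctions, Auxiliary planner 2 is inoperative, Brake actuator offline, Forward fallback module malfunctions, Forward lidar is inoperative, Lower radar lost, Main wheel-speed sensor is out, Perception node stuck, South front camera 2 degraded}.

3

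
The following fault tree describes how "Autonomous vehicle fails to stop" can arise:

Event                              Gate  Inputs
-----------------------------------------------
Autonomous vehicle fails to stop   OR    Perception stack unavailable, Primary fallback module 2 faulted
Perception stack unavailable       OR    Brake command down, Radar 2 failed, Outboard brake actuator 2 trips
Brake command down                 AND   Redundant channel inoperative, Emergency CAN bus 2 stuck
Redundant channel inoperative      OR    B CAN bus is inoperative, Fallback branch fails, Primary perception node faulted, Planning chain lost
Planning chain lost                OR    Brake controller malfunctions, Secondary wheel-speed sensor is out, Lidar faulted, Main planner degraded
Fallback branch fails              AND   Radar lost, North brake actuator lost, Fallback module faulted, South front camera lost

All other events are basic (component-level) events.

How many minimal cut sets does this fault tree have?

Fallback branch fails [AND]: one cut set from each child combined → 1 × 1 × 1 × 1 = 1 cut set(s).
Planning chain lost [OR]: union of children's cut sets → 4 cut set(s).
Redundant channel inoperative [OR]: union of children's cut sets → 7 cut set(s).
Brake command down [AND]: one cut set from each child combined → 7 × 1 = 7 cut set(s).
Perception stack unavailable [OR]: union of children's cut sets → 9 cut set(s).
Autonomous vehicle fails to stop [OR]: union of children's cut sets → 10 cut set(s).
Minimal cut sets: {B CAN bus is inoperative, Emergency CAN bus 2 stuck}; {Emergency CAN bus 2 stuck, Fallback module faulted, North brake actuator lost, Radar lost, South front camera lost}; {Emergency CAN bus 2 stuck, Primary perception node faulted}; {Brake controller malfunctions, Emergency CAN bus 2 stuck}; {Emergency CAN bus 2 stuck, Secondary wheel-speed sensor is out}; {Emergency CAN bus 2 stuck, Lidar faulted}; {Emergency CAN bus 2 stuck, Main planner degraded}; {Radar 2 failed}; {Outboard brake actuator 2 trips}; {Primary fallback module 2 faulted}.

10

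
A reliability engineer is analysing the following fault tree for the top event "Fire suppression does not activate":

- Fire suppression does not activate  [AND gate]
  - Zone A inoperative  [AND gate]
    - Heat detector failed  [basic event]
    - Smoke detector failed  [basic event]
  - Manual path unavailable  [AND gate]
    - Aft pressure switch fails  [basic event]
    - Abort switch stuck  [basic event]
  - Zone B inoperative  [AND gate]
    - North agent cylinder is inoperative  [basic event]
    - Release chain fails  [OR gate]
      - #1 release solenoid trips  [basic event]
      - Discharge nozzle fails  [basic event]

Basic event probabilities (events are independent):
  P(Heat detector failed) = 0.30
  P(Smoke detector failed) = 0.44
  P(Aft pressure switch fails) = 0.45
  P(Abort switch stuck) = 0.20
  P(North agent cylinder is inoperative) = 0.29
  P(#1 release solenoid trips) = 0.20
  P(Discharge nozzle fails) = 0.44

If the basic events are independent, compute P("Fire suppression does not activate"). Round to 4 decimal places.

0.0019

P(Zone A inoperative) [AND] = 0.30 × 0.44 = 0.132000
P(Manual path unavailable) [AND] = 0.45 × 0.20 = 0.090000
P(Release chain fails) [OR] = 1 − (1−0.20) × (1−0.44) = 0.552000
P(Zone B inoperative) [AND] = 0.29 × 0.552000 = 0.160080
P(Fire suppression does not activate) [AND] = 0.132000 × 0.090000 × 0.160080 = 0.001902
Rounded to 4 decimal places: P(Fire suppression does not activate) ≈ 0.0019.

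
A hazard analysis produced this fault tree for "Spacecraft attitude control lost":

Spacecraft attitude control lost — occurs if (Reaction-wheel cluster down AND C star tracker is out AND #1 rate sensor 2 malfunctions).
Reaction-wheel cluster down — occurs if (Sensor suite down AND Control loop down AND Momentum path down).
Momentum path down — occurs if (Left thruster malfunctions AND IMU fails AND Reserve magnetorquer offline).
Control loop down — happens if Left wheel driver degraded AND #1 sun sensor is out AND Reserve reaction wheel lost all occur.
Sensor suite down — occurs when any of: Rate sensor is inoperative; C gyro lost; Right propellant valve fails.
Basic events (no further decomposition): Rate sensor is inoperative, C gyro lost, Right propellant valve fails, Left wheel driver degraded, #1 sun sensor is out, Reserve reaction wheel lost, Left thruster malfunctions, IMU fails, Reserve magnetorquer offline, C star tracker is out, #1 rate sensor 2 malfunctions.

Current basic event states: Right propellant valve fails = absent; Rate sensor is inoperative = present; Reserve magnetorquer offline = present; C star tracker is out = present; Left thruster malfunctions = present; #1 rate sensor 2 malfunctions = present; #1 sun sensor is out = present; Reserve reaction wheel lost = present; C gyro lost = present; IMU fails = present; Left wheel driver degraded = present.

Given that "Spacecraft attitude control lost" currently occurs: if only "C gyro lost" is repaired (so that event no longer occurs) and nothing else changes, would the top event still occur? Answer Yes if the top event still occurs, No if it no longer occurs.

Counterfactual: set "C gyro lost" to not occurred.
Sensor suite down [OR]: Rate sensor is inoperative=occurs, C gyro lost=not, Right propellant valve fails=not → at least one input occurs → occurs.
Control loop down [AND]: Left wheel driver degraded=occurs, #1 sun sensor is out=occurs, Reserve reaction wheel lost=occurs → all inputs occur → occurs.
Momentum path down [AND]: Left thruster malfunctions=occurs, IMU fails=occurs, Reserve magnetorquer offline=occurs → all inputs occur → occurs.
Reaction-wheel cluster down [AND]: Sensor suite down=occurs, Control loop down=occurs, Momentum path down=occurs → all inputs occur → occurs.
Spacecraft attitude control lost [AND]: Reaction-wheel cluster down=occurs, C star tracker is out=occurs, #1 rate sensor 2 malfunctions=occurs → all inputs occur → occurs.

Yes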